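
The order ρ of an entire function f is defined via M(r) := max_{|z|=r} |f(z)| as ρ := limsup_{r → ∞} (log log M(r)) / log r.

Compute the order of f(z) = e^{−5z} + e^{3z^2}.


Each summand is entire of order 1 and 2 respectively (as in the single-exponential case). The order of a sum is at most the max of the orders, so ρ ≤ 2. For the lower bound: on |z|=r choose arg z so that 3z^2 is real positive; then |e^{3z^2}| = e^{3r^2} while |e^{-5z}| ≤ e^{5r^1} = o(e^{3r^2}). So |f| ≥ e^{3r^2}(1 − o(1)) and ρ ≥ 2. Hence ρ = max(1, 2) = 2.
Therefore ρ = 2.

Order ρ = 2.


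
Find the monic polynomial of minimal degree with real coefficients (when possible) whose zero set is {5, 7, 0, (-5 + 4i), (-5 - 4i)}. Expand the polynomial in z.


The polynomial is p(z) = ∏_{α ∈ S} (z − α), where S = {5, 7, 0, (-5 + 4i), (-5 - 4i)}.
Expanding the product yields: p(z) = z^5 -2·z^4 -44·z^3 -142·z^2 + 1435·z.
Note conjugate pairs combine to real quadratics: (z − (-5+4i))(z − (-5−4i)) = z² + 10z + 41.
The resulting polynomial has degree 5 and real coefficients as required.

p(z) = z^5 -2·z^4 -44·z^3 -142·z^2 + 1435·z.


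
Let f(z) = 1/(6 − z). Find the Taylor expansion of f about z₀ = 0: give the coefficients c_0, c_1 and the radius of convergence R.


Let w = z − z₀, so z = z₀ + w.
Then 6 − z = 6 − (z₀ + w) = (6 − z₀) − w = 6 − w.
f(z) = 1/(6 − w) = (1/(6)) · 1/(1 − w/(6)) = Σ_{n≥0} w^n / (6)^(n+1).
So c_n = 1/(6)^(n+1):
  c_0 = 1/(6)^1 = 1/6.
  c_1 = 1/(6)^2 = 1/36.
The series is valid for |w/d| < 1, i.e. |z − z₀| < |d|.
Radius of convergence: R = |6 − z₀| = |6| = 6 (distance from z₀ to the singularity z = 6).

c_0 = 1/6, c_1 = 1/36; R = 6.


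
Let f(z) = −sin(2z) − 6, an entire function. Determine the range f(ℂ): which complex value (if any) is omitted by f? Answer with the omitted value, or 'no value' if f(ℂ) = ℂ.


Little Picard bounds the complement of f(ℂ) to at most one point.
sin is entire and surjective onto ℂ: for every w ∈ ℂ, sin(ζ) = w has a solution ζ ∈ ℂ (e.g., via the complex inverse arcsin). With ζ = 2z this gives z = ζ/(2). Then -1·sin(2z) takes every value in -1·ℂ = ℂ, and adding -6 is a bijection of ℂ. So f is surjective and omits no value. (Note: only on the real line is sin bounded by [−1, 1].)

Omitted value: no value.


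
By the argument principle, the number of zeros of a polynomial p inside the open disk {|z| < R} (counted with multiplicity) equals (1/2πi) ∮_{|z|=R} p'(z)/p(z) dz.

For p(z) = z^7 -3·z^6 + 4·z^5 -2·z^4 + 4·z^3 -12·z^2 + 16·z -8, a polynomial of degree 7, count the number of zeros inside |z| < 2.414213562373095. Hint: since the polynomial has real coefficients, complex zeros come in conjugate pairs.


The zeros of p are: (1 + 1i), (1 - 1i), (-1 + 1i), (-1 - 1i), (1 + 1i), (1 - 1i), 1.
Their magnitudes are: 1.414, 1.414, 1.414, 1.414, 1.414, 1.414, 1.
Zeros with |z| < R = 2.414213562373095: (1 + 1i), (1 - 1i), (-1 + 1i), (-1 - 1i), (1 + 1i), (1 - 1i), 1.
Count = 7.
By the argument principle, (1/2πi) ∮_{|z|=R} p'(z)/p(z) dz equals exactly this count.

Number of zeros inside |z| < 2.414213562373095: 7.


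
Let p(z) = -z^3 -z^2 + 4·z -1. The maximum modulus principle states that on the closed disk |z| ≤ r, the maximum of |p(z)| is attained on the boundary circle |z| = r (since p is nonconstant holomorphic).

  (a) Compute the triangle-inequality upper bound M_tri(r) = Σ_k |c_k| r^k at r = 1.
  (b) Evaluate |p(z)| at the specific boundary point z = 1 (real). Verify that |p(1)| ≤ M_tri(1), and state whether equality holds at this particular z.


Coefficients: c_0 = -1, c_1 = 4, c_2 = -1, c_3 = -1. Radius r = 1.
Part (a). Triangle bound: M_tri(r) = Σ_k |c_k| r^k
  = |-1|·1^0 + |4|·1^1 + |-1|·1^2 + |-1|·1^3
  = 1 + 4 + 1 + 1 = 7.
This bounds M(r) := max_{|z|=r} |p(z)| from above; equality holds iff all terms c_k z^k can be made to align in phase at a single z on |z|=r.
Part (b). At z = 1 (real, on the circle |z| = r):
  p(1) = (-1)·1^0 + (4)·1^1 + (-1)·1^2 + (-1)·1^3 = 1.
  |p(1)| = 1.
Check: |p(1)| = 1 ≤ 7 = M_tri(1). ✓ Equality does not hold at z = 1 (the coefficients have mixed signs, so the terms do not all align in phase there).

M_tri(1) = 7; |p(1)| = 1; equality at z=1: no.


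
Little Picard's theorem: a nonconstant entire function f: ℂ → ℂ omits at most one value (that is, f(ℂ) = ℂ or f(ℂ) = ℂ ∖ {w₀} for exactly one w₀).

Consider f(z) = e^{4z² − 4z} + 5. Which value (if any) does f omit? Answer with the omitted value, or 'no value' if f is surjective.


Little Picard bounds the complement of f(ℂ) to at most one point.
The exponent g(z) = 4z² − 4z is a nonconstant polynomial, hence surjective onto ℂ. So e^{g(z)} takes every value in {e^w : w ∈ ℂ} = ℂ ∖ {0}. Adding 5 shifts the range to ℂ ∖ {5}. f omits exactly 5.

Omitted value: 5.


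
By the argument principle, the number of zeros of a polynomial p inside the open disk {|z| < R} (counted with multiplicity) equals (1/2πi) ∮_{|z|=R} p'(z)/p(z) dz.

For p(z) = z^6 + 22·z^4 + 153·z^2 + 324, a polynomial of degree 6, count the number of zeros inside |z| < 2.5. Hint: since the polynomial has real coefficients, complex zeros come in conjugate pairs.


The zeros of p are: (0 + 2i), (0 - 2i), (0 + 3i), (0 - 3i), (0 + 3i), (0 - 3i).
Their magnitudes are: 2, 2, 3, 3, 3, 3.
Zeros with |z| < R = 2.5: (0 + 2i), (0 - 2i).
Count = 2.
By the argument principle, (1/2πi) ∮_{|z|=R} p'(z)/p(z) dz equals exactly this count.

Number of zeros inside |z| < 2.5: 2.


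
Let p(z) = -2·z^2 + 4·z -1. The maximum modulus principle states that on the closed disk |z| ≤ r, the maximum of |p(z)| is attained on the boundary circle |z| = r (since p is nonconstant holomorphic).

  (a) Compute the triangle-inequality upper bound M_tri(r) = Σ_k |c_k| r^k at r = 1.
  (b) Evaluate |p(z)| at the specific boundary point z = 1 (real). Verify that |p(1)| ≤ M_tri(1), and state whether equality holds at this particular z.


Coefficients: c_0 = -1, c_1 = 4, c_2 = -2. Radius r = 1.
Part (a). Triangle bound: M_tri(r) = Σ_k |c_k| r^k
  = |-1|·1^0 + |4|·1^1 + |-2|·1^2
  = 1 + 4 + 2 = 7.
This bounds M(r) := max_{|z|=r} |p(z)| from above; equality holds iff all terms c_k z^k can be made to align in phase at a single z on |z|=r.
Part (b). At z = 1 (real, on the circle |z| = r):
  p(1) = (-1)·1^0 + (4)·1^1 + (-2)·1^2 = 1.
  |p(1)| = 1.
Check: |p(1)| = 1 ≤ 7 = M_tri(1). ✓ Equality does not hold at z = 1 (the coefficients have mixed signs, so the terms do not all align in phase there).

M_tri(1) = 7; |p(1)| = 1; equality at z=1: no.


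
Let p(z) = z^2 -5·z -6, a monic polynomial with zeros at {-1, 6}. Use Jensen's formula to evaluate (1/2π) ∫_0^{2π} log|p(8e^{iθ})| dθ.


Zeros: -1, 6; r = 8.
Inside |z| < r: -1, 6. Outside (|z| ≥ r): ∅.
p(0) = -6, so log|p(0)| = log(6) = 1.7918.
Apply Jensen: I(r) = log|p(0)| + Σ_k log(r/|z_k|), summed over zeros inside |z| < r.
  log(r/|z_k|) for z_k = -1: log(8/1) = 2.0794
  log(r/|z_k|) for z_k = 6: log(8/6) = 0.2877
Sum over inside zeros: 2.3671.
I(r) = log|p(0)| + (inside sum) = 1.7918 + 2.3671 = 4.1589.
Closed form (all zeros inside, monic): I(r) = n·log(r) = 2·log(8) = 4.1589. ✓

I(r) ≈ 4.1589.


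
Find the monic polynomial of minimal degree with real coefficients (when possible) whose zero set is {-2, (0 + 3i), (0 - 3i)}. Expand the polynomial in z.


The polynomial is p(z) = ∏_{α ∈ S} (z − α), where S = {-2, (0 + 3i), (0 - 3i)}.
Expanding the product yields: p(z) = z^3 + 2·z^2 + 9·z + 18.
Note conjugate pairs combine to real quadratics: (z − (0+3i))(z − (0−3i)) = z² + 9.
The resulting polynomial has degree 3 and real coefficients as required.

p(z) = z^3 + 2·z^2 + 9·z + 18.


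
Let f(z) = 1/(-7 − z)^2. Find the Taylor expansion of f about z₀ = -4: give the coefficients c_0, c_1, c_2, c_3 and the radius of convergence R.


Let w = z − z₀, so z = z₀ + w.
Then -7 − z = -7 − (z₀ + w) = (-7 − z₀) − w = -3 − w.
f(z) = 1/(-3 − w)^2 = (1/(-3)^2) · (1 − w/(-3))^{−2}.
By the binomial series (1−u)^{−2} = Σ_{n≥0} C(n+1, 1) u^n for |u|<1, with u = w/(-3):
  c_n = C(n+1, 1) / (-3)^(n+2).
  c_0 = 1/(-3)^2 = 1/9.
  c_1 = 2/(-3)^3 = -2/27.
  c_2 = 3/(-3)^4 = 1/27.
  c_3 = 4/(-3)^5 = -4/243.
The series is valid for |w/d| < 1, i.e. |z − z₀| < |d|.
Radius of convergence: R = |-7 − z₀| = |-3| = 3 (distance from z₀ to the singularity z = -7).

c_0 = 1/9, c_1 = -2/27, c_2 = 1/27, c_3 = -4/243; R = 3.


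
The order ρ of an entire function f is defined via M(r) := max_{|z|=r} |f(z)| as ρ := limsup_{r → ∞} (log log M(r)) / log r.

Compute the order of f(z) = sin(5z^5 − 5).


Write sin(w) = (e^{iw} ± e^{−iw})/(2 or 2i), so |sin(w)| ≤ e^{|w|}. With w = 5z^5 − 5, |w| ≤ 5r^5 + 5 on |z|=r, giving M(r) ≤ e^{5r^5 + 5} and ρ ≤ 5. For the lower bound, choose z on |z|=r with 5z^5 purely imaginary of modulus 5r^5; then |sin(5z^5 − 5)| grows like e^{5r^5}/2, so ρ ≥ 5. Hence ρ = 5.
Therefore ρ = 5.

Order ρ = 5.


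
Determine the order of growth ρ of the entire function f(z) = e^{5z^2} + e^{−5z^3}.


Each summand is entire of order 2 and 3 respectively (as in the single-exponential case). The order of a sum is at most the max of the orders, so ρ ≤ 3. For the lower bound: on |z|=r choose arg z so that -5z^3 is real positive; then |e^{-5z^3}| = e^{5r^3} while |e^{5z^2}| ≤ e^{5r^2} = o(e^{5r^3}). So |f| ≥ e^{5r^3}(1 − o(1)) and ρ ≥ 3. Hence ρ = max(2, 3) = 3.
Therefore ρ = 3.

Order ρ = 3.


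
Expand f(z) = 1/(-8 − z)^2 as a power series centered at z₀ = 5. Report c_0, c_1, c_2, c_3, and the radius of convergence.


Let w = z − z₀, so z = z₀ + w.
Then -8 − z = -8 − (z₀ + w) = (-8 − z₀) − w = -13 − w.
f(z) = 1/(-13 − w)^2 = (1/(-13)^2) · (1 − w/(-13))^{−2}.
By the binomial series (1−u)^{−2} = Σ_{n≥0} C(n+1, 1) u^n for |u|<1, with u = w/(-13):
  c_n = C(n+1, 1) / (-13)^(n+2).
  c_0 = 1/(-13)^2 = 1/169.
  c_1 = 2/(-13)^3 = -2/2197.
  c_2 = 3/(-13)^4 = 3/28561.
  c_3 = 4/(-13)^5 = -4/371293.
The series is valid for |w/d| < 1, i.e. |z − z₀| < |d|.
Radius of convergence: R = |-8 − z₀| = |-13| = 13 (distance from z₀ to the singularity z = -8).

c_0 = 1/169, c_1 = -2/2197, c_2 = 3/28561, c_3 = -4/371293; R = 13.


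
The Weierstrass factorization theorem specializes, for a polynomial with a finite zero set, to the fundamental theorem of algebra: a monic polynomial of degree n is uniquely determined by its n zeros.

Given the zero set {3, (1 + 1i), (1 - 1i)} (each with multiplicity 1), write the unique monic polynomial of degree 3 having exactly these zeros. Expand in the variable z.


The polynomial is p(z) = ∏_{α ∈ S} (z − α), where S = {3, (1 + 1i), (1 - 1i)}.
Expanding the product yields: p(z) = z^3 -5·z^2 + 8·z -6.
Note conjugate pairs combine to real quadratics: (z − (1+1i))(z − (1−1i)) = z² − 2z + 2.
The resulting polynomial has degree 3 and real coefficients as required.

p(z) = z^3 -5·z^2 + 8·z -6.


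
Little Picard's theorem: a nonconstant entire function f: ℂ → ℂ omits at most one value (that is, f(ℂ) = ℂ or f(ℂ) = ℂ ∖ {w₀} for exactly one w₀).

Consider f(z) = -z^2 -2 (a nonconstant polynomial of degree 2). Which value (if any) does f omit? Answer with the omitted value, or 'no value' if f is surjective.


Little Picard bounds the complement of f(ℂ) to at most one point.
For every w ∈ ℂ, the equation p(z) − w = 0 is a nonconstant polynomial in z and hence has at least one root by the fundamental theorem of algebra. So p is surjective onto ℂ, omitting no value.

Omitted value: no value.


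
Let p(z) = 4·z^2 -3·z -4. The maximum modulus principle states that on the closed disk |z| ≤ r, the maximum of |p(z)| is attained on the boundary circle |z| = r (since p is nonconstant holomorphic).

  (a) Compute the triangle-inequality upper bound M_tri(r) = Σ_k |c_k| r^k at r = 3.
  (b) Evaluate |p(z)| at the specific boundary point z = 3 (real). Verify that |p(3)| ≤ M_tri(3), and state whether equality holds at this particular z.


Coefficients: c_0 = -4, c_1 = -3, c_2 = 4. Radius r = 3.
Part (a). Triangle bound: M_tri(r) = Σ_k |c_k| r^k
  = |-4|·3^0 + |-3|·3^1 + |4|·3^2
  = 4 + 9 + 36 = 49.
This bounds M(r) := max_{|z|=r} |p(z)| from above; equality holds iff all terms c_k z^k can be made to align in phase at a single z on |z|=r.
Part (b). At z = 3 (real, on the circle |z| = r):
  p(3) = (-4)·3^0 + (-3)·3^1 + (4)·3^2 = 23.
  |p(3)| = 23.
Check: |p(3)| = 23 ≤ 49 = M_tri(3). ✓ Equality does not hold at z = 3 (the coefficients have mixed signs, so the terms do not all align in phase there).

M_tri(3) = 49; |p(3)| = 23; equality at z=3: no.


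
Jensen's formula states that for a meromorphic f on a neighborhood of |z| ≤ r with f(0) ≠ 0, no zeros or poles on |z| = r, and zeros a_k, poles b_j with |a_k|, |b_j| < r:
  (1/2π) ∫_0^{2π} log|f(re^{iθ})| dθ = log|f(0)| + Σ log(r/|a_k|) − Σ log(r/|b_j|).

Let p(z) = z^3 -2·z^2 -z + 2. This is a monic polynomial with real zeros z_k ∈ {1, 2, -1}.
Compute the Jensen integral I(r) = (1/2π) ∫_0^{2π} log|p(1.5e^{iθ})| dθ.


Zeros: -1, 1, 2; r = 1.5.
Inside |z| < r: -1, 1. Outside (|z| ≥ r): 2.
p(0) = 2, so log|p(0)| = log(2) = 0.6931.
Apply Jensen: I(r) = log|p(0)| + Σ_k log(r/|z_k|), summed over zeros inside |z| < r.
  log(r/|z_k|) for z_k = 1: log(1.5/1) = 0.4055
  log(r/|z_k|) for z_k = -1: log(1.5/1) = 0.4055
  Outside zeros (2) contribute nothing to the Jensen sum.
Sum over inside zeros: 0.8109.
I(r) = log|p(0)| + (inside sum) = 0.6931 + 0.8109 = 1.5041.
Note: since some zeros are outside |z| ≤ r, the simplified n·log(r) form does NOT apply — only the inside zeros contribute.

I(r) ≈ 1.5041.


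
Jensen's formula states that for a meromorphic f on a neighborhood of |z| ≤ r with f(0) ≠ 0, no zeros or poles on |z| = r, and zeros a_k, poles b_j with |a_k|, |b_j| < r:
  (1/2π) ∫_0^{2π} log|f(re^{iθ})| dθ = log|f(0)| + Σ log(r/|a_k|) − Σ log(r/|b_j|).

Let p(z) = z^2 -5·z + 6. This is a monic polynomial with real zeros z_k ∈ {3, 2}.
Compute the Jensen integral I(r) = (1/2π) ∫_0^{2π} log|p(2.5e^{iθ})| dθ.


Zeros: 2, 3; r = 2.5.
Inside |z| < r: 2. Outside (|z| ≥ r): 3.
p(0) = 6, so log|p(0)| = log(6) = 1.7918.
Apply Jensen: I(r) = log|p(0)| + Σ_k log(r/|z_k|), summed over zeros inside |z| < r.
  log(r/|z_k|) for z_k = 2: log(2.5/2) = 0.2231
  Outside zeros (3) contribute nothing to the Jensen sum.
Sum over inside zeros: 0.2231.
I(r) = log|p(0)| + (inside sum) = 1.7918 + 0.2231 = 2.0149.
Note: since some zeros are outside |z| ≤ r, the simplified n·log(r) form does NOT apply — only the inside zeros contribute.

I(r) ≈ 2.0149.


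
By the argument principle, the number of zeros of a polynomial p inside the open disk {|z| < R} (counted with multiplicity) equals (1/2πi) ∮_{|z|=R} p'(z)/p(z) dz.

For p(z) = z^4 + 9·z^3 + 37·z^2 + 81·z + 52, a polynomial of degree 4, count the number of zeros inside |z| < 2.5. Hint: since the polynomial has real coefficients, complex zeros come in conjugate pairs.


The zeros of p are: (-2 + 3i), (-2 - 3i), -4, -1.
Their magnitudes are: 3.606, 3.606, 4, 1.
Zeros with |z| < R = 2.5: -1.
Count = 1.
By the argument principle, (1/2πi) ∮_{|z|=R} p'(z)/p(z) dz equals exactly this count.

Number of zeros inside |z| < 2.5: 1.


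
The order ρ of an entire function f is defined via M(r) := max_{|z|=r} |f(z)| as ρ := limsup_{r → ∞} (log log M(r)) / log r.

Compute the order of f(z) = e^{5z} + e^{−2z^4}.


Each summand is entire of order 1 and 4 respectively (as in the single-exponential case). The order of a sum is at most the max of the orders, so ρ ≤ 4. For the lower bound: on |z|=r choose arg z so that -2z^4 is real positive; then |e^{-2z^4}| = e^{2r^4} while |e^{5z}| ≤ e^{5r^1} = o(e^{2r^4}). So |f| ≥ e^{2r^4}(1 − o(1)) and ρ ≥ 4. Hence ρ = max(1, 4) = 4.
Therefore ρ = 4.

Order ρ = 4.


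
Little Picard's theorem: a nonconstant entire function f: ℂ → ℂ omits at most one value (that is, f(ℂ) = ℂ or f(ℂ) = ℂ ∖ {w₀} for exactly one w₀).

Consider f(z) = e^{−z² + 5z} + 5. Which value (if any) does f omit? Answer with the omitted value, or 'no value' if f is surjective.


Little Picard bounds the complement of f(ℂ) to at most one point.
The exponent g(z) = −z² + 5z is a nonconstant polynomial, hence surjective onto ℂ. So e^{g(z)} takes every value in {e^w : w ∈ ℂ} = ℂ ∖ {0}. Adding 5 shifts the range to ℂ ∖ {5}. f omits exactly 5.

Omitted value: 5.


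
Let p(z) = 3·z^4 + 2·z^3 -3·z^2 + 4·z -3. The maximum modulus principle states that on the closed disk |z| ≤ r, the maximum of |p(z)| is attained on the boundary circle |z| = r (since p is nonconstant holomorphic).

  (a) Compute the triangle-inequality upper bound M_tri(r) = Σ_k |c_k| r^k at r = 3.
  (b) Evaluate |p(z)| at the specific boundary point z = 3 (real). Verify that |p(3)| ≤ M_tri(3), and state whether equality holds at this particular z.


Coefficients: c_0 = -3, c_1 = 4, c_2 = -3, c_3 = 2, c_4 = 3. Radius r = 3.
Part (a). Triangle bound: M_tri(r) = Σ_k |c_k| r^k
  = |-3|·3^0 + |4|·3^1 + |-3|·3^2 + |2|·3^3 + |3|·3^4
  = 3 + 12 + 27 + 54 + 243 = 339.
This bounds M(r) := max_{|z|=r} |p(z)| from above; equality holds iff all terms c_k z^k can be made to align in phase at a single z on |z|=r.
Part (b). At z = 3 (real, on the circle |z| = r):
  p(3) = (-3)·3^0 + (4)·3^1 + (-3)·3^2 + (2)·3^3 + (3)·3^4 = 279.
  |p(3)| = 279.
Check: |p(3)| = 279 ≤ 339 = M_tri(3). ✓ Equality does not hold at z = 3 (the coefficients have mixed signs, so the terms do not all align in phase there).

M_tri(3) = 339; |p(3)| = 279; equality at z=3: no.


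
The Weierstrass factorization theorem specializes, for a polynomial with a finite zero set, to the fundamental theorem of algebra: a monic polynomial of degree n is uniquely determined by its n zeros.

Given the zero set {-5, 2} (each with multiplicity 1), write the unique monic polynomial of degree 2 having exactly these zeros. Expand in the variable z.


The polynomial is p(z) = ∏_{α ∈ S} (z − α), where S = {-5, 2}.
Expanding the product yields: p(z) = z^2 + 3·z -10.
The resulting polynomial has degree 2 and real coefficients as required.

p(z) = z^2 + 3·z -10.


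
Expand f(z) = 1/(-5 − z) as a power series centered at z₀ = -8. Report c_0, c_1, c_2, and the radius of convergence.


Let w = z − z₀, so z = z₀ + w.
Then -5 − z = -5 − (z₀ + w) = (-5 − z₀) − w = 3 − w.
f(z) = 1/(3 − w) = (1/(3)) · 1/(1 − w/(3)) = Σ_{n≥0} w^n / (3)^(n+1).
So c_n = 1/(3)^(n+1):
  c_0 = 1/(3)^1 = 1/3.
  c_1 = 1/(3)^2 = 1/9.
  c_2 = 1/(3)^3 = 1/27.
The series is valid for |w/d| < 1, i.e. |z − z₀| < |d|.
Radius of convergence: R = |-5 − z₀| = |3| = 3 (distance from z₀ to the singularity z = -5).

c_0 = 1/3, c_1 = 1/9, c_2 = 1/27; R = 3.


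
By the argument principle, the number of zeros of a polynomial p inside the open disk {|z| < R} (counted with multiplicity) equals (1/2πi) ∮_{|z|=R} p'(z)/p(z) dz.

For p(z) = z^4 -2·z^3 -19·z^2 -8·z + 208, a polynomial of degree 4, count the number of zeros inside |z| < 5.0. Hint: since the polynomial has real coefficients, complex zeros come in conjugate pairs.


The zeros of p are: (-3 + 2i), (-3 - 2i), 4, 4.
Their magnitudes are: 3.606, 3.606, 4, 4.
Zeros with |z| < R = 5.0: (-3 + 2i), (-3 - 2i), 4, 4.
Count = 4.
By the argument principle, (1/2πi) ∮_{|z|=R} p'(z)/p(z) dz equals exactly this count.

Number of zeros inside |z| < 5.0: 4.


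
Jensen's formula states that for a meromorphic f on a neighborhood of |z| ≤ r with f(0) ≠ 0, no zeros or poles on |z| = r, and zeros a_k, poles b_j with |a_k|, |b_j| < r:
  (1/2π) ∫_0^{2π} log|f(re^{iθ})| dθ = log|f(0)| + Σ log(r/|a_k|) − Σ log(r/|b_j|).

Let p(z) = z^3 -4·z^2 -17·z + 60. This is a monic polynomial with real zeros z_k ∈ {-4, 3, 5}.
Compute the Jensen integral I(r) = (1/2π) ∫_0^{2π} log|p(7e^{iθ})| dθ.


Zeros: -4, 3, 5; r = 7.
Inside |z| < r: -4, 3, 5. Outside (|z| ≥ r): ∅.
p(0) = 60, so log|p(0)| = log(60) = 4.0943.
Apply Jensen: I(r) = log|p(0)| + Σ_k log(r/|z_k|), summed over zeros inside |z| < r.
  log(r/|z_k|) for z_k = -4: log(7/4) = 0.5596
  log(r/|z_k|) for z_k = 3: log(7/3) = 0.8473
  log(r/|z_k|) for z_k = 5: log(7/5) = 0.3365
Sum over inside zeros: 1.7434.
I(r) = log|p(0)| + (inside sum) = 4.0943 + 1.7434 = 5.8377.
Closed form (all zeros inside, monic): I(r) = n·log(r) = 3·log(7) = 5.8377. ✓

I(r) ≈ 5.8377.


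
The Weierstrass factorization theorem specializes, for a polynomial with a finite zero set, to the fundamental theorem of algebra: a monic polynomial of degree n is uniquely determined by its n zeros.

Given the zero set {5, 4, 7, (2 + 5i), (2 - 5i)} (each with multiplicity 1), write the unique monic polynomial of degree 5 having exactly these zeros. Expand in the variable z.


The polynomial is p(z) = ∏_{α ∈ S} (z − α), where S = {5, 4, 7, (2 + 5i), (2 - 5i)}.
Expanding the product yields: p(z) = z^5 -20·z^4 + 176·z^3 -936·z^2 + 2967·z -4060.
Note conjugate pairs combine to real quadratics: (z − (2+5i))(z − (2−5i)) = z² − 4z + 29.
The resulting polynomial has degree 5 and real coefficients as required.

p(z) = z^5 -20·z^4 + 176·z^3 -936·z^2 + 2967·z -4060.


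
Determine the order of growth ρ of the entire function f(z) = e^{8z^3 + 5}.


|e^{8z^3 + 5}| = e^{Re(8·z^3) + 5} ≤ e^{8|z|^3 + 5} = e^{8r^3 + 5} on |z| = r, so ρ ≤ 3. Choosing z on |z|=r so that 8·z^3 is real positive (always possible by picking arg z appropriately) gives |f(z)| = e^{8r^3 + 5}, matching the bound. The additive constant 5 does not affect log log M(r) ~ 3·log r. Hence ρ = 3.
Therefore ρ = 3.

Order ρ = 3.


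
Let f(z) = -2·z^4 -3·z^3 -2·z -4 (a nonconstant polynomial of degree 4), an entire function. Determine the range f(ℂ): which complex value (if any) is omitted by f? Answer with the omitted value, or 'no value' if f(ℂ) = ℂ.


Little Picard bounds the complement of f(ℂ) to at most one point.
For every w ∈ ℂ, the equation p(z) − w = 0 is a nonconstant polynomial in z and hence has at least one root by the fundamental theorem of algebra. So p is surjective onto ℂ, omitting no value.

Omitted value: no value.


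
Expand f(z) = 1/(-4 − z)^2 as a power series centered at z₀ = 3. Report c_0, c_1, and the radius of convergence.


Let w = z − z₀, so z = z₀ + w.
Then -4 − z = -4 − (z₀ + w) = (-4 − z₀) − w = -7 − w.
f(z) = 1/(-7 − w)^2 = (1/(-7)^2) · (1 − w/(-7))^{−2}.
By the binomial series (1−u)^{−2} = Σ_{n≥0} C(n+1, 1) u^n for |u|<1, with u = w/(-7):
  c_n = C(n+1, 1) / (-7)^(n+2).
  c_0 = 1/(-7)^2 = 1/49.
  c_1 = 2/(-7)^3 = -2/343.
The series is valid for |w/d| < 1, i.e. |z − z₀| < |d|.
Radius of convergence: R = |-4 − z₀| = |-7| = 7 (distance from z₀ to the singularity z = -4).

c_0 = 1/49, c_1 = -2/343; R = 7.


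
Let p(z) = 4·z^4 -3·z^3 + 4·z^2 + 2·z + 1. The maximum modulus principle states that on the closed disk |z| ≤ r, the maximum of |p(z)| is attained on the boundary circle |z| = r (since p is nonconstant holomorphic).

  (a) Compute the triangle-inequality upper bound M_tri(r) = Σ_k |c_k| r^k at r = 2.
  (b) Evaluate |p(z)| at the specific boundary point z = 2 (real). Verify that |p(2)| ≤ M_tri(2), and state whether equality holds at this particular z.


Coefficients: c_0 = 1, c_1 = 2, c_2 = 4, c_3 = -3, c_4 = 4. Radius r = 2.
Part (a). Triangle bound: M_tri(r) = Σ_k |c_k| r^k
  = |1|·2^0 + |2|·2^1 + |4|·2^2 + |-3|·2^3 + |4|·2^4
  = 1 + 4 + 16 + 24 + 64 = 109.
This bounds M(r) := max_{|z|=r} |p(z)| from above; equality holds iff all terms c_k z^k can be made to align in phase at a single z on |z|=r.
Part (b). At z = 2 (real, on the circle |z| = r):
  p(2) = (1)·2^0 + (2)·2^1 + (4)·2^2 + (-3)·2^3 + (4)·2^4 = 61.
  |p(2)| = 61.
Check: |p(2)| = 61 ≤ 109 = M_tri(2). ✓ Equality does not hold at z = 2 (the coefficients have mixed signs, so the terms do not all align in phase there).

M_tri(2) = 109; |p(2)| = 61; equality at z=2: no.


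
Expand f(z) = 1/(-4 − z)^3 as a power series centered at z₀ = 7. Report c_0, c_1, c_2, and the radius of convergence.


Let w = z − z₀, so z = z₀ + w.
Then -4 − z = -4 − (z₀ + w) = (-4 − z₀) − w = -11 − w.
f(z) = 1/(-11 − w)^3 = (1/(-11)^3) · (1 − w/(-11))^{−3}.
By the binomial series (1−u)^{−3} = Σ_{n≥0} C(n+2, 2) u^n for |u|<1, with u = w/(-11):
  c_n = C(n+2, 2) / (-11)^(n+3).
  c_0 = 1/(-11)^3 = -1/1331.
  c_1 = 3/(-11)^4 = 3/14641.
  c_2 = 6/(-11)^5 = -6/161051.
The series is valid for |w/d| < 1, i.e. |z − z₀| < |d|.
Radius of convergence: R = |-4 − z₀| = |-11| = 11 (distance from z₀ to the singularity z = -4).

c_0 = -1/1331, c_1 = 3/14641, c_2 = -6/161051; R = 11.


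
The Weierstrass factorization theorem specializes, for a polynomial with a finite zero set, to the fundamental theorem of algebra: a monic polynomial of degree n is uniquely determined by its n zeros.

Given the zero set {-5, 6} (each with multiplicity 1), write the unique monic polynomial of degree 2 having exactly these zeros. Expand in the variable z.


The polynomial is p(z) = ∏_{α ∈ S} (z − α), where S = {-5, 6}.
Expanding the product yields: p(z) = z^2 -z -30.
The resulting polynomial has degree 2 and real coefficients as required.

p(z) = z^2 -z -30.


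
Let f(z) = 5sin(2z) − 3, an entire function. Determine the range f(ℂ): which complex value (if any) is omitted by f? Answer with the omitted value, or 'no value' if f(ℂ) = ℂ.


Little Picard bounds the complement of f(ℂ) to at most one point.
sin is entire and surjective onto ℂ: for every w ∈ ℂ, sin(ζ) = w has a solution ζ ∈ ℂ (e.g., via the complex inverse arcsin). With ζ = 2z this gives z = ζ/(2). Then 5·sin(2z) takes every value in 5·ℂ = ℂ, and adding -3 is a bijection of ℂ. So f is surjective and omits no value. (Note: only on the real line is sin bounded by [−1, 1].)

Omitted value: no value.


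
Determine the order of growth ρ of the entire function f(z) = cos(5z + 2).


cos(w) is a linear combination of e^{iw} and e^{−iw} (or e^w, e^{−w} in the hyperbolic case), so |cos(w)| ≤ e^{|w|}. With w = 5z + 2, |w| ≤ 5|z| + 2 = 5r + 2 on |z| = r, giving M(r) ≤ e^{5r + 2}, so ρ ≤ 1. On a suitable ray (z = it for sin/cos; z = t for sinh/cosh, t real → ∞), |cos(5z + 2)| grows like e^{5|t|}/2, so ρ ≥ 1. Hence ρ = 1.
Therefore ρ = 1.

Order ρ = 1.


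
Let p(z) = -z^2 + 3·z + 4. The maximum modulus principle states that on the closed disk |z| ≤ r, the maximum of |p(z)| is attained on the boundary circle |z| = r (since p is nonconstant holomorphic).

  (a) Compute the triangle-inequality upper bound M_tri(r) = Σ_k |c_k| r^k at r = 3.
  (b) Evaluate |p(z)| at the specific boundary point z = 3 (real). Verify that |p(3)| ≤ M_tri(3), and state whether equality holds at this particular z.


Coefficients: c_0 = 4, c_1 = 3, c_2 = -1. Radius r = 3.
Part (a). Triangle bound: M_tri(r) = Σ_k |c_k| r^k
  = |4|·3^0 + |3|·3^1 + |-1|·3^2
  = 4 + 9 + 9 = 22.
This bounds M(r) := max_{|z|=r} |p(z)| from above; equality holds iff all terms c_k z^k can be made to align in phase at a single z on |z|=r.
Part (b). At z = 3 (real, on the circle |z| = r):
  p(3) = (4)·3^0 + (3)·3^1 + (-1)·3^2 = 4.
  |p(3)| = 4.
Check: |p(3)| = 4 ≤ 22 = M_tri(3). ✓ Equality does not hold at z = 3 (the coefficients have mixed signs, so the terms do not all align in phase there).

M_tri(3) = 22; |p(3)| = 4; equality at z=3: no.


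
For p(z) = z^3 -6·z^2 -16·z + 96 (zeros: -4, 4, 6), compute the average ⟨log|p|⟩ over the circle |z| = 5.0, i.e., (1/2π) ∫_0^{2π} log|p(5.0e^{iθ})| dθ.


Zeros: -4, 4, 6; r = 5.0.
Inside |z| < r: -4, 4. Outside (|z| ≥ r): 6.
p(0) = 96, so log|p(0)| = log(96) = 4.5643.
Apply Jensen: I(r) = log|p(0)| + Σ_k log(r/|z_k|), summed over zeros inside |z| < r.
  log(r/|z_k|) for z_k = -4: log(5.0/4) = 0.2231
  log(r/|z_k|) for z_k = 4: log(5.0/4) = 0.2231
  Outside zeros (6) contribute nothing to the Jensen sum.
Sum over inside zeros: 0.4463.
I(r) = log|p(0)| + (inside sum) = 4.5643 + 0.4463 = 5.0106.
Note: since some zeros are outside |z| ≤ r, the simplified n·log(r) form does NOT apply — only the inside zeros contribute.

I(r) ≈ 5.0106.


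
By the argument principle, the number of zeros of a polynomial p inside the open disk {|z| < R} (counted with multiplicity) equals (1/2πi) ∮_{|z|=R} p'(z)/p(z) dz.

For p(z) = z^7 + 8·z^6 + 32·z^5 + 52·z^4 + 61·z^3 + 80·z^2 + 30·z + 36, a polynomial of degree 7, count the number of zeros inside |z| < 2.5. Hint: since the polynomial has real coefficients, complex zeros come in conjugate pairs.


The zeros of p are: (0 + 1i), (0 - 1i), -2, (-3 + 3i), (-3 - 3i), (0 + 1i), (0 - 1i).
Their magnitudes are: 1, 1, 2, 4.243, 4.243, 1, 1.
Zeros with |z| < R = 2.5: (0 + 1i), (0 - 1i), -2, (0 + 1i), (0 - 1i).
Count = 5.
By the argument principle, (1/2πi) ∮_{|z|=R} p'(z)/p(z) dz equals exactly this count.

Number of zeros inside |z| < 2.5: 5.


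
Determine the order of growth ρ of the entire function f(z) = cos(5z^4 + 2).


Write cos(w) = (e^{iw} ± e^{−iw})/(2 or 2i), so |cos(w)| ≤ e^{|w|}. With w = 5z^4 + 2, |w| ≤ 5r^4 + 2 on |z|=r, giving M(r) ≤ e^{5r^4 + 2} and ρ ≤ 4. For the lower bound, choose z on |z|=r with 5z^4 purely imaginary of modulus 5r^4; then |cos(5z^4 + 2)| grows like e^{5r^4}/2, so ρ ≥ 4. Hence ρ = 4.
Therefore ρ = 4.

Order ρ = 4.


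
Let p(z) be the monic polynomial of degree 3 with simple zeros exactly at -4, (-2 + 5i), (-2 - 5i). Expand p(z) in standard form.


The polynomial is p(z) = ∏_{α ∈ S} (z − α), where S = {-4, (-2 + 5i), (-2 - 5i)}.
Expanding the product yields: p(z) = z^3 + 8·z^2 + 45·z + 116.
Note conjugate pairs combine to real quadratics: (z − (-2+5i))(z − (-2−5i)) = z² + 4z + 29.
The resulting polynomial has degree 3 and real coefficients as required.

p(z) = z^3 + 8·z^2 + 45·z + 116.


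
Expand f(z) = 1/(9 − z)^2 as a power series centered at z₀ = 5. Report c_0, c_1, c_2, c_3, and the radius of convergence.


Let w = z − z₀, so z = z₀ + w.
Then 9 − z = 9 − (z₀ + w) = (9 − z₀) − w = 4 − w.
f(z) = 1/(4 − w)^2 = (1/(4)^2) · (1 − w/(4))^{−2}.
By the binomial series (1−u)^{−2} = Σ_{n≥0} C(n+1, 1) u^n for |u|<1, with u = w/(4):
  c_n = C(n+1, 1) / (4)^(n+2).
  c_0 = 1/(4)^2 = 1/16.
  c_1 = 2/(4)^3 = 1/32.
  c_2 = 3/(4)^4 = 3/256.
  c_3 = 4/(4)^5 = 1/256.
The series is valid for |w/d| < 1, i.e. |z − z₀| < |d|.
Radius of convergence: R = |9 − z₀| = |4| = 4 (distance from z₀ to the singularity z = 9).

c_0 = 1/16, c_1 = 1/32, c_2 = 3/256, c_3 = 1/256; R = 4.


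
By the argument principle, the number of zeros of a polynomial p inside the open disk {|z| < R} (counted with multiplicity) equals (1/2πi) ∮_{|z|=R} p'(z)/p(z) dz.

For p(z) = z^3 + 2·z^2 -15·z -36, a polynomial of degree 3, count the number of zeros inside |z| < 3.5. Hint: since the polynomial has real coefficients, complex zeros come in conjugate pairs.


The zeros of p are: -3, 4, -3.
Their magnitudes are: 3, 4, 3.
Zeros with |z| < R = 3.5: -3, -3.
Count = 2.
By the argument principle, (1/2πi) ∮_{|z|=R} p'(z)/p(z) dz equals exactly this count.

Number of zeros inside |z| < 3.5: 2.


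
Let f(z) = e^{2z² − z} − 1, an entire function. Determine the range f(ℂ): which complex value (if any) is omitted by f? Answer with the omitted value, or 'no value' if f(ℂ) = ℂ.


Little Picard bounds the complement of f(ℂ) to at most one point.
The exponent g(z) = 2z² − z is a nonconstant polynomial, hence surjective onto ℂ. So e^{g(z)} takes every value in {e^w : w ∈ ℂ} = ℂ ∖ {0}. Adding -1 shifts the range to ℂ ∖ {-1}. f omits exactly -1.

Omitted value: -1.


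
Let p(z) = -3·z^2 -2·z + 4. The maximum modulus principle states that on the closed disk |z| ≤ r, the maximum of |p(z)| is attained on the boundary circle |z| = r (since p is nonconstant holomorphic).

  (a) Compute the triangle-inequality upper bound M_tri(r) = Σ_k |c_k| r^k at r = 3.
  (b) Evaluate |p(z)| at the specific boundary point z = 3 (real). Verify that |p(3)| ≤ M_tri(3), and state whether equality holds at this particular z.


Coefficients: c_0 = 4, c_1 = -2, c_2 = -3. Radius r = 3.
Part (a). Triangle bound: M_tri(r) = Σ_k |c_k| r^k
  = |4|·3^0 + |-2|·3^1 + |-3|·3^2
  = 4 + 6 + 27 = 37.
This bounds M(r) := max_{|z|=r} |p(z)| from above; equality holds iff all terms c_k z^k can be made to align in phase at a single z on |z|=r.
Part (b). At z = 3 (real, on the circle |z| = r):
  p(3) = (4)·3^0 + (-2)·3^1 + (-3)·3^2 = -29.
  |p(3)| = 29.
Check: |p(3)| = 29 ≤ 37 = M_tri(3). ✓ Equality does not hold at z = 3 (the coefficients have mixed signs, so the terms do not all align in phase there).

M_tri(3) = 37; |p(3)| = 29; equality at z=3: no.


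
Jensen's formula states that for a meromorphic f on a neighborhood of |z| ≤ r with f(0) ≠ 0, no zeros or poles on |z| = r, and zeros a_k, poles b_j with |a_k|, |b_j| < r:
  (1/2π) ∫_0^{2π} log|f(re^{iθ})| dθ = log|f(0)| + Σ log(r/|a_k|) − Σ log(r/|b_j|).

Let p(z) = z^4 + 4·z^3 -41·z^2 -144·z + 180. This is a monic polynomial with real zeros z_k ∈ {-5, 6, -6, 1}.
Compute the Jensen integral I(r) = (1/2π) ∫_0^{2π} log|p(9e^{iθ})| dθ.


Zeros: -6, -5, 1, 6; r = 9.
Inside |z| < r: -6, -5, 1, 6. Outside (|z| ≥ r): ∅.
p(0) = 180, so log|p(0)| = log(180) = 5.1930.
Apply Jensen: I(r) = log|p(0)| + Σ_k log(r/|z_k|), summed over zeros inside |z| < r.
  log(r/|z_k|) for z_k = -5: log(9/5) = 0.5878
  log(r/|z_k|) for z_k = 6: log(9/6) = 0.4055
  log(r/|z_k|) for z_k = -6: log(9/6) = 0.4055
  log(r/|z_k|) for z_k = 1: log(9/1) = 2.1972
Sum over inside zeros: 3.5959.
I(r) = log|p(0)| + (inside sum) = 5.1930 + 3.5959 = 8.7889.
Closed form (all zeros inside, monic): I(r) = n·log(r) = 4·log(9) = 8.7889. ✓

I(r) ≈ 8.7889.


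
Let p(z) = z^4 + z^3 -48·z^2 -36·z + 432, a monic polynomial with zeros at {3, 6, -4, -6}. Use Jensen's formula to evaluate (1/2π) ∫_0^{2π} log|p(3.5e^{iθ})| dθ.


Zeros: -6, -4, 3, 6; r = 3.5.
Inside |z| < r: 3. Outside (|z| ≥ r): -6, -4, 6.
p(0) = 432, so log|p(0)| = log(432) = 6.0684.
Apply Jensen: I(r) = log|p(0)| + Σ_k log(r/|z_k|), summed over zeros inside |z| < r.
  log(r/|z_k|) for z_k = 3: log(3.5/3) = 0.1542
  Outside zeros (-6, -4, 6) contribute nothing to the Jensen sum.
Sum over inside zeros: 0.1542.
I(r) = log|p(0)| + (inside sum) = 6.0684 + 0.1542 = 6.2226.
Note: since some zeros are outside |z| ≤ r, the simplified n·log(r) form does NOT apply — only the inside zeros contribute.

I(r) ≈ 6.2226.


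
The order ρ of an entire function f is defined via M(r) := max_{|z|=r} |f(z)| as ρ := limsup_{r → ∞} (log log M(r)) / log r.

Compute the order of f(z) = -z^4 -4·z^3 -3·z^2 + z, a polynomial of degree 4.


|f(z)| ≤ Σ|c_k|·r^k = O(r^4) as r → ∞. Polynomial growth is O(e^{r^ε}) for every ε > 0 (since r^4/e^{r^ε} → 0), so ρ ≤ ε for all ε > 0, i.e. ρ = 0. Every nonconstant polynomial has order 0.
Therefore ρ = 0.

Order ρ = 0.


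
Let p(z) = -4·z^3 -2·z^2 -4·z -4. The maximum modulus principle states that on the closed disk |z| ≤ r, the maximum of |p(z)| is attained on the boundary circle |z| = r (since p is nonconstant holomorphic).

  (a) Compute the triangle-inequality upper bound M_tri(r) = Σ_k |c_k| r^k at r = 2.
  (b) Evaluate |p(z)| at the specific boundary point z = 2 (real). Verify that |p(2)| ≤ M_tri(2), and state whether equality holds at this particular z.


Coefficients: c_0 = -4, c_1 = -4, c_2 = -2, c_3 = -4. Radius r = 2.
Part (a). Triangle bound: M_tri(r) = Σ_k |c_k| r^k
  = |-4|·2^0 + |-4|·2^1 + |-2|·2^2 + |-4|·2^3
  = 4 + 8 + 8 + 32 = 52.
This bounds M(r) := max_{|z|=r} |p(z)| from above; equality holds iff all terms c_k z^k can be made to align in phase at a single z on |z|=r.
Part (b). At z = 2 (real, on the circle |z| = r):
  p(2) = (-4)·2^0 + (-4)·2^1 + (-2)·2^2 + (-4)·2^3 = -52.
  |p(2)| = 52.
Since all nonzero coefficients share the same sign, |p(2)| = 52 = M_tri(2); the triangle bound is attained at z = 2, so in fact M(r) = 52.

M_tri(2) = 52; |p(2)| = 52; equality at z=2: yes.


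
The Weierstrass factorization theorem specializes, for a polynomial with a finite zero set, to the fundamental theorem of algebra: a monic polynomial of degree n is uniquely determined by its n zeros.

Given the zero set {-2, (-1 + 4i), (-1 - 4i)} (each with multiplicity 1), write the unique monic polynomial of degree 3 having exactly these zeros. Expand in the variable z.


The polynomial is p(z) = ∏_{α ∈ S} (z − α), where S = {-2, (-1 + 4i), (-1 - 4i)}.
Expanding the product yields: p(z) = z^3 + 4·z^2 + 21·z + 34.
Note conjugate pairs combine to real quadratics: (z − (-1+4i))(z − (-1−4i)) = z² + 2z + 17.
The resulting polynomial has degree 3 and real coefficients as required.

p(z) = z^3 + 4·z^2 + 21·z + 34.


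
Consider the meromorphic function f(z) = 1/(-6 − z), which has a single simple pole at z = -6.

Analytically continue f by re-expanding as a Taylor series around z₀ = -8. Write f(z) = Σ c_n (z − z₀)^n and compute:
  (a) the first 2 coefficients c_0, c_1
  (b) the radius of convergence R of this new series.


Let w = z − z₀, so z = z₀ + w.
Then -6 − z = -6 − (z₀ + w) = (-6 − z₀) − w = 2 − w.
f(z) = 1/(2 − w) = (1/(2)) · 1/(1 − w/(2)) = Σ_{n≥0} w^n / (2)^(n+1).
So c_n = 1/(2)^(n+1):
  c_0 = 1/(2)^1 = 1/2.
  c_1 = 1/(2)^2 = 1/4.
The series is valid for |w/d| < 1, i.e. |z − z₀| < |d|.
Radius of convergence: R = |-6 − z₀| = |2| = 2 (distance from z₀ to the singularity z = -6).

c_0 = 1/2, c_1 = 1/4; R = 2.


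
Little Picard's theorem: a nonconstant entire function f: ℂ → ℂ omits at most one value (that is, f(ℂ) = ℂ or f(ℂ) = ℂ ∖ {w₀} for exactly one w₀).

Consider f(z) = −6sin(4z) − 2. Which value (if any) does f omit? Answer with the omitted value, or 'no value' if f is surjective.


Little Picard bounds the complement of f(ℂ) to at most one point.
sin is entire and surjective onto ℂ: for every w ∈ ℂ, sin(ζ) = w has a solution ζ ∈ ℂ (e.g., via the complex inverse arcsin). With ζ = 4z this gives z = ζ/(4). Then -6·sin(4z) takes every value in -6·ℂ = ℂ, and adding -2 is a bijection of ℂ. So f is surjective and omits no value. (Note: only on the real line is sin bounded by [−1, 1].)

Omitted value: no value.


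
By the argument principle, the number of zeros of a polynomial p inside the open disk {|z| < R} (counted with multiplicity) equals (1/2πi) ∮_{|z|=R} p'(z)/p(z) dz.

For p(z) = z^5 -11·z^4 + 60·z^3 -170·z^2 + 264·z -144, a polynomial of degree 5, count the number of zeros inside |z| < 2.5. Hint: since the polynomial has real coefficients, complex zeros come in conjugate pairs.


The zeros of p are: (2 + 2i), (2 - 2i), 1, (3 + 3i), (3 - 3i).
Their magnitudes are: 2.828, 2.828, 1, 4.243, 4.243.
Zeros with |z| < R = 2.5: 1.
Count = 1.
By the argument principle, (1/2πi) ∮_{|z|=R} p'(z)/p(z) dz equals exactly this count.

Number of zeros inside |z| < 2.5: 1.


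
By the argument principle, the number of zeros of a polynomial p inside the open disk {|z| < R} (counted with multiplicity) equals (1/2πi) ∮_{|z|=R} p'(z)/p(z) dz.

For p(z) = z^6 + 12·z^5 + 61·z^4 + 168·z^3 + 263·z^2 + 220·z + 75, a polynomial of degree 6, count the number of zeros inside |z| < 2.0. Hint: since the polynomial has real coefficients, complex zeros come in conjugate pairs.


The zeros of p are: -1, (-2 + 1i), (-2 - 1i), (-2 + 1i), (-2 - 1i), -3.
Their magnitudes are: 1, 2.236, 2.236, 2.236, 2.236, 3.
Zeros with |z| < R = 2.0: -1.
Count = 1.
By the argument principle, (1/2πi) ∮_{|z|=R} p'(z)/p(z) dz equals exactly this count.

Number of zeros inside |z| < 2.0: 1.
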